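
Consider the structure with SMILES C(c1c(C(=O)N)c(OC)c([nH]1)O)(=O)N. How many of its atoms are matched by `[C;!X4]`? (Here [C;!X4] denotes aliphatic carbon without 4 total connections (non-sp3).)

Check the 14 heavy atoms by environment: 1× n (aromatic, X3) → no; 4× c (aromatic, X3) → no; 2× O (X2) → no; 1× C (X4) → no; 2× C (X3) → match; 2× O (X1) → no; 2× N (X3) → no.
That gives 2 matching atoms.

2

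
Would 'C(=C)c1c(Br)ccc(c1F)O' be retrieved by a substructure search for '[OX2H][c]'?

The pattern [OX2H][c] describes a hydroxyl oxygen attached to an aromatic carbon — a phenol.
The molecule carries a hydroxyl group (-OH), whose atoms satisfy every constraint of the query, so the pattern matches.

Yes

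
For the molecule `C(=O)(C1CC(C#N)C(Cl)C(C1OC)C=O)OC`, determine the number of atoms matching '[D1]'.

6

Check the 17 heavy atoms by environment: 6× C (D3) → no; 3× C (D2) → no; 1× N (D1) → match; 1× Cl (D1) → match; 2× O (D1) → match; 2× O (D2) → no; 2× C (D1) → match.
Summing the matching environments: 1 + 1 + 2 + 2 = 6 matching atoms.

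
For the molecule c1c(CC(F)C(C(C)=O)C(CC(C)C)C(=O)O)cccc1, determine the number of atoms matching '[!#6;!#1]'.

4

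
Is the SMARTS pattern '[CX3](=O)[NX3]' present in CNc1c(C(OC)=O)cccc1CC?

No

The pattern [CX3](=O)[NX3] describes a carbonyl carbon bonded to a trivalent nitrogen — an amide.
The closest candidate here is a methyl-ester group (-C(=O)OCH3), but the carbonyl is bonded to O, not to an NX3 nitrogen. No other fragment satisfies the full query, so there is no match.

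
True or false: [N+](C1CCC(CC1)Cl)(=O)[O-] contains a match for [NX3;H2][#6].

False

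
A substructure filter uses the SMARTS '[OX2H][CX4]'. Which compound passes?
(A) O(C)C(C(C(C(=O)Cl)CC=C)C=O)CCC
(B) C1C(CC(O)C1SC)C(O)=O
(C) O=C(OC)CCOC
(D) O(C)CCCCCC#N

B

[OX2H][CX4] describes a hydroxyl oxygen bound to an sp3 (X4) carbon (an aliphatic alcohol).
(A) has a methoxy ether (-OCH3) but the oxygen has H0 (ether), not H1.
(B) contains a hydroxyl group (-OH), which satisfies every atom and bond constraint.
(C) has a methoxy ether (-OCH3) but the oxygen has H0 (ether), not H1.
(D) has a methoxy ether (-OCH3) but the oxygen has H0 (ether), not H1.
So the answer is (B).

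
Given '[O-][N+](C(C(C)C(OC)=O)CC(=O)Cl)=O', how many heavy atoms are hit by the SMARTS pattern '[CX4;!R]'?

5

The query [CX4;!R] means: aliphatic carbon with four total connections, not in a ring.
Check the 14 heavy atoms by environment: 5× C (X4, acyclic) → match; 1× N (charge +1, X3, acyclic) → no; 1× O (charge -1, X1, acyclic) → no; 3× O (X1, acyclic) → no; 2× C (X3, acyclic) → no; 1× O (X2, acyclic) → no; 1× Cl (X1, acyclic) → no.
That gives 5 matching atoms.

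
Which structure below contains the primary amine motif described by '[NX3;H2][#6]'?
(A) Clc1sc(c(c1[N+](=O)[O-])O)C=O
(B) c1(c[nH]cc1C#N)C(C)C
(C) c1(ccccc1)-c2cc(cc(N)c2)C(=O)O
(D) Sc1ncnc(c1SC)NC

C

[NX3;H2][#6] describes a trivalent nitrogen with two H attached to carbon (a primary amine).
(A) has a nitro group (-[N+](=O)[O-]) but the nitrogen is [N+] with no H, not NX3H2.
(B) has a nitrile (-C#N) but the nitrogen is NX1 (triple-bonded), not NX3 with two H.
(C) contains a primary amino group (-NH2), which satisfies every atom and bond constraint.
(D) has an N-methylamino group (-NHCH3) but the nitrogen bears two carbons and only one H (H1), not H2.
So the answer is (C).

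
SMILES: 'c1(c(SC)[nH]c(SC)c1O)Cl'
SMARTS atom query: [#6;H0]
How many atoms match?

4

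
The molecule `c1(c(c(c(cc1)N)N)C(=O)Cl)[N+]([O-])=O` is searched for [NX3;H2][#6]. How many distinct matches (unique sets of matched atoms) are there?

[NX3;H2][#6] is the SMARTS for a primary amine: a trivalent nitrogen with two H attached to carbon.
The molecule carries 2 separate instances of a primary amino group (-NH2) meeting every constraint; each maps to a distinct set of atoms, giving 2 matches.

2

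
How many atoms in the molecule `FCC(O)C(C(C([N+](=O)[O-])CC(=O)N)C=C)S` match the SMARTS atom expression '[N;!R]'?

The query [N;!R] means: aliphatic nitrogen not in a ring.
Check the 17 heavy atoms by environment: 9× C (acyclic) → no; 1× N (charge +1, acyclic) → match; 1× O (charge -1, acyclic) → no; 3× O (acyclic) → no; 1× F (acyclic) → no; 1× S (acyclic) → no; 1× N (acyclic) → match.
Summing the matching environments: 1 + 1 = 2 matching atoms.

2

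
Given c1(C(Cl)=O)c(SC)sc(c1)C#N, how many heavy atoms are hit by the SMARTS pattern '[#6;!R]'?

3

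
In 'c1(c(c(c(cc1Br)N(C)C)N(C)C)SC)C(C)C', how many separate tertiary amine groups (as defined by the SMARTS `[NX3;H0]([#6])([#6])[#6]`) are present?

2

[NX3;H0]([#6])([#6])[#6] is the SMARTS for a tertiary amine: a trivalent nitrogen with no H, bonded to three carbons.
The molecule carries 2 separate instances of a dimethylamino group (-N(CH3)2) meeting every constraint; each maps to a distinct set of atoms, giving 2 matches.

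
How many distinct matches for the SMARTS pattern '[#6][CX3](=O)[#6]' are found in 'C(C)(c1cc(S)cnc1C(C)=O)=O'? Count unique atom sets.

2

[#6][CX3](=O)[#6] is the SMARTS for a ketone: a carbonyl carbon (no H) flanked by two carbons.
The molecule carries 2 separate instances of an acetyl/ketone group (-C(=O)CH3) meeting every constraint; each maps to a distinct set of atoms, giving 2 matches.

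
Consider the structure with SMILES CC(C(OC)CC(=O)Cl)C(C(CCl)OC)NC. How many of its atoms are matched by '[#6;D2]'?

The query [#6;D2] means: any carbon bonded to exactly two heavy atoms.
Check the 17 heavy atoms by environment: 2× C (D2) → match; 5× C (D3) → no; 4× C (D1) → no; 2× O (D2) → no; 1× N (D2) → no; 1× O (D1) → no; 2× Cl (D1) → no.
That gives 2 matching atoms.

2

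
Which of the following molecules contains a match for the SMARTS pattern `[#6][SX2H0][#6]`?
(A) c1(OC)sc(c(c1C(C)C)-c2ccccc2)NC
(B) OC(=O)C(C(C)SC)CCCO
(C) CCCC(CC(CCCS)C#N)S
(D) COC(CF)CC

B

[#6][SX2H0][#6] describes an aliphatic sulfur bridging two carbons with no H on the sulfur (a thioether).
(A) has a methoxy ether (-OCH3) but the bridging atom is O, not S.
(B) contains a methylthio ether (-SCH3), which satisfies every atom and bond constraint.
(C) has a thiol (-SH) but the sulfur has H1, not H0 bridging two carbons.
(D) has a methoxy ether (-OCH3) but the bridging atom is O, not S.
So the answer is (B).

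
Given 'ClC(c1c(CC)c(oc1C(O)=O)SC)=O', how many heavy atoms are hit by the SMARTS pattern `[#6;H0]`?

Check the 15 heavy atoms by environment: 1× o (aromatic, H0) → no; 4× c (aromatic, H0) → match; 1× C (H2) → no; 2× C (H3) → no; 2× C (H0) → match; 2× O (H0) → no; 1× O (H1) → no; 1× Cl (H0) → no; 1× S (H0) → no.
Summing the matching environments: 4 + 2 = 6 matching atoms.

6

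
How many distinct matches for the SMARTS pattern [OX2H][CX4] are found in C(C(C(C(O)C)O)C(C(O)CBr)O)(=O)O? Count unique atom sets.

4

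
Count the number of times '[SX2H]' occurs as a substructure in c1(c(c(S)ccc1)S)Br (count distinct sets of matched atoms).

[SX2H] is the SMARTS for a thiol: an aliphatic sulfur with two connections, one being H.
The molecule carries 2 separate instances of a thiol (-SH) meeting every constraint; each maps to a distinct set of atoms, giving 2 matches.

2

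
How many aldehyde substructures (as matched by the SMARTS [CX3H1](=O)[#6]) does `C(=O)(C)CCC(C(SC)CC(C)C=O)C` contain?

[CX3H1](=O)[#6] is the SMARTS for an aldehyde: an sp2 carbon with one H, double-bonded to O and single-bonded to carbon.
Exactly one fragment in the molecule meets all constraints, giving 1 match.

1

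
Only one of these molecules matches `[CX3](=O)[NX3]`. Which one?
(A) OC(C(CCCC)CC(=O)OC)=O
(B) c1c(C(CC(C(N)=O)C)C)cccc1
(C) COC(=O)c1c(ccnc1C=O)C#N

[CX3](=O)[NX3] describes a carbonyl carbon bonded to a trivalent nitrogen (an amide).
(A) has a carboxylic acid group (-C(=O)OH) but the carbonyl is bonded to O, not to an NX3 nitrogen.
(B) contains a primary amide (-C(=O)NH2), which satisfies every atom and bond constraint.
(C) has a nitrile (-C#N) but the nitrile N is NX1 (triple-bonded), not NX3.
So the answer is (B).

B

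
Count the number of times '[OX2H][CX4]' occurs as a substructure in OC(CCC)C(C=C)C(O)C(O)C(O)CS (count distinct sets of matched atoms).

[OX2H][CX4] is the SMARTS for an aliphatic alcohol: a hydroxyl oxygen bound to an sp3 (X4) carbon.
The molecule carries 4 separate instances of a hydroxyl group (-OH) meeting every constraint; each maps to a distinct set of atoms, giving 4 matches.

4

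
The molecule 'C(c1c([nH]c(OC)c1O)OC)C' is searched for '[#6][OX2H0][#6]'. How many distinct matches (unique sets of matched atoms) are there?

[#6][OX2H0][#6] is the SMARTS for an ether: an aliphatic oxygen bridging two carbons with no H on the oxygen.
The molecule carries 2 separate instances of a methoxy ether (-OCH3) meeting every constraint; each maps to a distinct set of atoms, giving 2 matches.

2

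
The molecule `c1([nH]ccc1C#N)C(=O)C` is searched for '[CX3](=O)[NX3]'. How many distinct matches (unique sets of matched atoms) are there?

0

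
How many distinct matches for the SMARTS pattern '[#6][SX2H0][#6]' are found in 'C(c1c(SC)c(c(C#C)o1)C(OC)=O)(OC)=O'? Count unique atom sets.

[#6][SX2H0][#6] is the SMARTS for a thioether: an aliphatic sulfur bridging two carbons with no H on the sulfur.
Exactly one fragment in the molecule meets all constraints, giving 1 match.

1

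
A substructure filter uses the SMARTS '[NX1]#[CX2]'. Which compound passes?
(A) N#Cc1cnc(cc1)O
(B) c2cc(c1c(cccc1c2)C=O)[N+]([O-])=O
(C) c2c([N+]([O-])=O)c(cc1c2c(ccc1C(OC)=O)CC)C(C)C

A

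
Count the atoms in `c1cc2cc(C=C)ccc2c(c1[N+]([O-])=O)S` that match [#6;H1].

6

The query [#6;H1] means: any carbon bearing exactly one hydrogen.
Check the 16 heavy atoms by environment: 5× c (aromatic, H0) → no; 5× c (aromatic, H1) → match; 1× N (charge +1, H0) → no; 1× O (charge -1, H0) → no; 1× O (H0) → no; 1× S (H1) → no; 1× C (H1) → match; 1× C (H2) → no.
Summing the matching environments: 5 + 1 = 6 matching atoms.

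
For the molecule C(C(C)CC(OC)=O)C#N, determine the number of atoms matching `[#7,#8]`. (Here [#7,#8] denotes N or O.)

3

The query [#7,#8] means: nitrogen or oxygen (comma = OR).
Check the 10 heavy atoms by environment: 7× C → no; 1× N → match; 2× O → match.
Summing the matching environments: 1 + 2 = 3 matching atoms.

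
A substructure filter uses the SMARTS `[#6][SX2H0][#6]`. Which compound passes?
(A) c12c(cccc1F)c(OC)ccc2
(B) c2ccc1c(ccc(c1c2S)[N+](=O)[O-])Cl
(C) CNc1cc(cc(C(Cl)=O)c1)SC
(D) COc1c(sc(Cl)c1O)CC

C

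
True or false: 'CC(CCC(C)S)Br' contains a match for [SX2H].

The pattern [SX2H] describes an aliphatic sulfur with two connections, one being H — a thiol.
The molecule carries a thiol (-SH), whose atoms satisfy every constraint of the query, so the pattern matches.

True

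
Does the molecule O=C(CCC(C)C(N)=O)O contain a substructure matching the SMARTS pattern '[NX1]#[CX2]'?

No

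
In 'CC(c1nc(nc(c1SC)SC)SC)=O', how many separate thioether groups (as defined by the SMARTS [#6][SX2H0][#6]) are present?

[#6][SX2H0][#6] is the SMARTS for a thioether: an aliphatic sulfur bridging two carbons with no H on the sulfur.
The molecule carries 3 separate instances of a methylthio ether (-SCH3) meeting every constraint; each maps to a distinct set of atoms, giving 3 matches.

3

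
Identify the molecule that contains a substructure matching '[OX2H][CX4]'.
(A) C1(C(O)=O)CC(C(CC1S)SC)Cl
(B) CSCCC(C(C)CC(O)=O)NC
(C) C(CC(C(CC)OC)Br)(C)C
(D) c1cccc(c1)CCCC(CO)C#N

[OX2H][CX4] describes a hydroxyl oxygen bound to an sp3 (X4) carbon (an aliphatic alcohol).
(A) has a carboxylic acid group (-C(=O)OH) but the -OH is on a CX3 carbonyl carbon, not a CX4 carbon.
(B) has a carboxylic acid group (-C(=O)OH) but the -OH is on a CX3 carbonyl carbon, not a CX4 carbon.
(C) has a methoxy ether (-OCH3) but the oxygen has H0 (ether), not H1.
(D) contains a hydroxyl group (-OH), which satisfies every atom and bond constraint.
So the answer is (D).

D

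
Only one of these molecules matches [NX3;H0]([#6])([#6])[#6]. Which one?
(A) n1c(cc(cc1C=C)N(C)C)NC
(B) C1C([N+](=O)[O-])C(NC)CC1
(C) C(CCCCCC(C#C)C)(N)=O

A

[NX3;H0]([#6])([#6])[#6] describes a trivalent nitrogen with no H, bonded to three carbons (a tertiary amine).
(A) contains a dimethylamino group (-N(CH3)2), which satisfies every atom and bond constraint.
(B) has an N-methylamino group (-NHCH3) but the nitrogen still has one H (H1), not H0.
(C) has a primary amide (-C(=O)NH2) but the amide nitrogen has H2 and only one carbon neighbour.
So the answer is (A).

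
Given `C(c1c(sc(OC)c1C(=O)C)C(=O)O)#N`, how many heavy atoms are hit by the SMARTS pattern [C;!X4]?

3

Check the 15 heavy atoms by environment: 1× s (aromatic, X2) → no; 4× c (aromatic, X3) → no; 2× C (X3) → match; 2× O (X1) → no; 2× O (X2) → no; 1× C (X2) → match; 1× N (X1) → no; 2× C (X4) → no.
Summing the matching environments: 2 + 1 = 3 matching atoms.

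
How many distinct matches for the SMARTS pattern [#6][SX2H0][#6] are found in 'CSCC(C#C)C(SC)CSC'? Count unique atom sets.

[#6][SX2H0][#6] is the SMARTS for a thioether: an aliphatic sulfur bridging two carbons with no H on the sulfur.
The molecule carries 3 separate instances of a methylthio ether (-SCH3) meeting every constraint; each maps to a distinct set of atoms, giving 3 matches.

3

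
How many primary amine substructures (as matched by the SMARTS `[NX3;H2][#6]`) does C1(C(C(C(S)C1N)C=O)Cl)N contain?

[NX3;H2][#6] is the SMARTS for a primary amine: a trivalent nitrogen with two H attached to carbon.
The molecule carries 2 separate instances of a primary amino group (-NH2) meeting every constraint; each maps to a distinct set of atoms, giving 2 matches.

2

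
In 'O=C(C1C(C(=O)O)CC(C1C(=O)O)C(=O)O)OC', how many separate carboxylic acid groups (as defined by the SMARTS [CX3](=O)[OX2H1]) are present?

3

[CX3](=O)[OX2H1] is the SMARTS for a carboxylic acid: an sp2 carbon double-bonded to O and single-bonded to an -OH oxygen.
The molecule carries 3 separate instances of a carboxylic acid group (-C(=O)OH) meeting every constraint; each maps to a distinct set of atoms, giving 3 matches.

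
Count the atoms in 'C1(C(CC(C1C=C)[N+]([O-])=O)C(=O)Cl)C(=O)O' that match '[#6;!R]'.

The query [#6;!R] means: carbon not in any ring.
Check the 16 heavy atoms by environment: 5× C (in 5-ring) → no; 4× C (acyclic) → match; 4× O (acyclic) → no; 1× Cl (acyclic) → no; 1× N (charge +1, acyclic) → no; 1× O (charge -1, acyclic) → no.
That gives 4 matching atoms.

4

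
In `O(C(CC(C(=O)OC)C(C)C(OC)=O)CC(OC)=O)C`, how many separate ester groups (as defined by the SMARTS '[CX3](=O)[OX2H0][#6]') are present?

3

[CX3](=O)[OX2H0][#6] is the SMARTS for an ester: a carbonyl carbon bonded to an oxygen that is itself bonded to carbon (no H on that O).
The molecule carries 3 separate instances of a methyl-ester group (-C(=O)OCH3) meeting every constraint; each maps to a distinct set of atoms, giving 3 matches.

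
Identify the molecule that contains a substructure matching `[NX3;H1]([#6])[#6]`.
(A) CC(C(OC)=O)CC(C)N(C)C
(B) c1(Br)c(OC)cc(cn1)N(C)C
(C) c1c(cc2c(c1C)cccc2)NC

C

[NX3;H1]([#6])[#6] describes a trivalent nitrogen with one H, bonded to two carbons (a secondary amine).
(A) has a dimethylamino group (-N(CH3)2) but the nitrogen has H0, not H1.
(B) has a dimethylamino group (-N(CH3)2) but the nitrogen has H0, not H1.
(C) contains an N-methylamino group (-NHCH3), which satisfies every atom and bond constraint.
So the answer is (C).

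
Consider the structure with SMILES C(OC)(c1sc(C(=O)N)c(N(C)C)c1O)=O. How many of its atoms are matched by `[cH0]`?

The query [cH0] means: aromatic carbon with no attached hydrogen (substituted or ring-fusion).
Check the 16 heavy atoms by environment: 1× s (aromatic, H0) → no; 4× c (aromatic, H0) → match; 2× C (H0) → no; 3× O (H0) → no; 3× C (H3) → no; 1× O (H1) → no; 1× N (H0) → no; 1× N (H2) → no.
That gives 4 matching atoms.

4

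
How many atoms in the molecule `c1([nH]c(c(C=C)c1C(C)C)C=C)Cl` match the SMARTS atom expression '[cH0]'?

The query [cH0] means: aromatic carbon with no attached hydrogen (substituted or ring-fusion).
Check the 13 heavy atoms by environment: 1× n (aromatic, H1) → no; 4× c (aromatic, H0) → match; 3× C (H1) → no; 2× C (H2) → no; 2× C (H3) → no; 1× Cl (H0) → no.
That gives 4 matching atoms.

4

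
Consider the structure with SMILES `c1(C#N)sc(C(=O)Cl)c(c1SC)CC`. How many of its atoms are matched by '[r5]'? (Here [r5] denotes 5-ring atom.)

5

The query [r5] means: r5 matches atoms in a five-membered ring.
Check the 14 heavy atoms by environment: 1× s (aromatic, in 5-ring) → match; 4× c (aromatic, in 5-ring) → match; 1× S (acyclic) → no; 5× C (acyclic) → no; 1× O (acyclic) → no; 1× Cl (acyclic) → no; 1× N (acyclic) → no.
Summing the matching environments: 1 + 4 = 5 matching atoms.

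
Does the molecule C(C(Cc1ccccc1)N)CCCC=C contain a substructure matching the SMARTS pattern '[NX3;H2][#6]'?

Yes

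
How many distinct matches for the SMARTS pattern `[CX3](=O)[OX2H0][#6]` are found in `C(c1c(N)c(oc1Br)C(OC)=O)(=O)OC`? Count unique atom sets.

[CX3](=O)[OX2H0][#6] is the SMARTS for an ester: a carbonyl carbon bonded to an oxygen that is itself bonded to carbon (no H on that O).
The molecule carries 2 separate instances of a methyl-ester group (-C(=O)OCH3) meeting every constraint; each maps to a distinct set of atoms, giving 2 matches.

2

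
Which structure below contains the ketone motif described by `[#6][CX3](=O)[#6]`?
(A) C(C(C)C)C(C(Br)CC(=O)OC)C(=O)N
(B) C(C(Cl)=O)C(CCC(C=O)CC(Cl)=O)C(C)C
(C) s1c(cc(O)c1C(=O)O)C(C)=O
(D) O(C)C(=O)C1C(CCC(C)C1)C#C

C

[#6][CX3](=O)[#6] describes a carbonyl carbon (no H) flanked by two carbons (a ketone).
(A) has a methyl-ester group (-C(=O)OCH3) but one neighbour of the carbonyl carbon is O, not C.
(B) has an aldehyde (-CHO) but the carbonyl carbon has H1, so it is not flanked by two carbons.
(C) contains an acetyl/ketone group (-C(=O)CH3), which satisfies every atom and bond constraint.
(D) has a methyl-ester group (-C(=O)OCH3) but one neighbour of the carbonyl carbon is O, not C.
So the answer is (C).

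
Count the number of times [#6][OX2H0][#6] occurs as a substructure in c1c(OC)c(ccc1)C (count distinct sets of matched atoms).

[#6][OX2H0][#6] is the SMARTS for an ether: an aliphatic oxygen bridging two carbons with no H on the oxygen.
Exactly one fragment in the molecule meets all constraints, giving 1 match.

1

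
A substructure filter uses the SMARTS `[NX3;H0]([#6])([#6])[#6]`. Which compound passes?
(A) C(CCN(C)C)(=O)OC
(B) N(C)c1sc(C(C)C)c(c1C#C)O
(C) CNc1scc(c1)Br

A

[NX3;H0]([#6])([#6])[#6] describes a trivalent nitrogen with no H, bonded to three carbons (a tertiary amine).
(A) contains a dimethylamino group (-N(CH3)2), which satisfies every atom and bond constraint.
(B) has an N-methylamino group (-NHCH3) but the nitrogen still has one H (H1), not H0.
(C) has an N-methylamino group (-NHCH3) but the nitrogen still has one H (H1), not H0.
So the answer is (A).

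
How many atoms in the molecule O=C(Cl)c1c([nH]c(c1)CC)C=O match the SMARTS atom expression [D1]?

4

The query [D1] means: atom with exactly one heavy-atom neighbour (degree 1).
Check the 12 heavy atoms by environment: 1× n (aromatic, D2) → no; 3× c (aromatic, D3) → no; 1× c (aromatic, D2) → no; 2× C (D2) → no; 1× C (D1) → match; 1× C (D3) → no; 2× O (D1) → match; 1× Cl (D1) → match.
Summing the matching environments: 1 + 2 + 1 = 4 matching atoms.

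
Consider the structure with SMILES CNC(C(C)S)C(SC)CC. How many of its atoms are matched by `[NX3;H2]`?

The query [NX3;H2] means: aliphatic N with 3 total connections, two of them H — an -NH2 nitrogen (amine or amide).
Check the 11 heavy atoms by environment: 4× C (H3, X4) → no; 1× C (H2, X4) → no; 3× C (H1, X4) → no; 1× S (H0, X2) → no; 1× S (H1, X2) → no; 1× N (H1, X3) → no.
No environment satisfies the query, so 0 matching atoms.

0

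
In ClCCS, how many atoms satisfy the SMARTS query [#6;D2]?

2

The query [#6;D2] means: any carbon bonded to exactly two heavy atoms.
Check the 4 heavy atoms by environment: 2× C (D2) → match; 1× S (D1) → no; 1× Cl (D1) → no.
That gives 2 matching atoms.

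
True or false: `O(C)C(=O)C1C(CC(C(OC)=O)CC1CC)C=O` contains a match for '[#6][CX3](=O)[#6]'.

False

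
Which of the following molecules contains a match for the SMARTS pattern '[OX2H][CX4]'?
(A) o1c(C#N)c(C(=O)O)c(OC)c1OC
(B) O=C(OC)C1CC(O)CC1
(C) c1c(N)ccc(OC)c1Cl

[OX2H][CX4] describes a hydroxyl oxygen bound to an sp3 (X4) carbon (an aliphatic alcohol).
(A) has a carboxylic acid group (-C(=O)OH) but the -OH is on a CX3 carbonyl carbon, not a CX4 carbon.
(B) contains a hydroxyl group (-OH), which satisfies every atom and bond constraint.
(C) has a methoxy ether (-OCH3) but the oxygen has H0 (ether), not H1.
So the answer is (B).

B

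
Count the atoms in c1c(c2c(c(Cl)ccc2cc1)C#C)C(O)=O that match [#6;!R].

Check the 16 heavy atoms by environment: 10× c (aromatic, in 6-ring) → no; 1× Cl (acyclic) → no; 3× C (acyclic) → match; 2× O (acyclic) → no.
That gives 3 matching atoms.

3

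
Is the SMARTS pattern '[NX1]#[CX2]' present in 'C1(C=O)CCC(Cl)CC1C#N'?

Yes

The pattern [NX1]#[CX2] describes a nitrogen triple-bonded to a two-connected carbon — a nitrile.
The molecule carries a nitrile (-C#N), whose atoms satisfy every constraint of the query, so the pattern matches.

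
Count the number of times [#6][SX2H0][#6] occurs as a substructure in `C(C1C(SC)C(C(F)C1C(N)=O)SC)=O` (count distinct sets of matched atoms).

[#6][SX2H0][#6] is the SMARTS for a thioether: an aliphatic sulfur bridging two carbons with no H on the sulfur.
The molecule carries 2 separate instances of a methylthio ether (-SCH3) meeting every constraint; each maps to a distinct set of atoms, giving 2 matches.

2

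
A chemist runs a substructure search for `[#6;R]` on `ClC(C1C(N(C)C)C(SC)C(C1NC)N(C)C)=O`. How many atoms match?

5

Check the 18 heavy atoms by environment: 5× C (in 5-ring) → match; 7× C (acyclic) → no; 1× O (acyclic) → no; 1× Cl (acyclic) → no; 1× S (acyclic) → no; 3× N (acyclic) → no.
That gives 5 matching atoms.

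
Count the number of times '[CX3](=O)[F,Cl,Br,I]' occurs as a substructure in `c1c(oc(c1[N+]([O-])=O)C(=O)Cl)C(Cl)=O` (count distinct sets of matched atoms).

2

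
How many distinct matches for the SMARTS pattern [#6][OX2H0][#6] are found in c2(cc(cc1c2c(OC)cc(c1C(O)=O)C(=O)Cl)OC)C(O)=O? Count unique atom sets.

2

[#6][OX2H0][#6] is the SMARTS for an ether: an aliphatic oxygen bridging two carbons with no H on the oxygen.
The molecule carries 2 separate instances of a methoxy ether (-OCH3) meeting every constraint; each maps to a distinct set of atoms, giving 2 matches.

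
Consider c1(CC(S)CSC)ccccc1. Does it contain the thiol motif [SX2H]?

The pattern [SX2H] describes an aliphatic sulfur with two connections, one being H — a thiol.
The molecule carries a thiol (-SH), whose atoms satisfy every constraint of the query, so the pattern matches.

Yes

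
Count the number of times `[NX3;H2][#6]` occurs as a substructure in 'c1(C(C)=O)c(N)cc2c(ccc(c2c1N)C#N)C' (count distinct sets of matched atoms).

[NX3;H2][#6] is the SMARTS for a primary amine: a trivalent nitrogen with two H attached to carbon.
The molecule carries 2 separate instances of a primary amino group (-NH2) meeting every constraint; each maps to a distinct set of atoms, giving 2 matches.

2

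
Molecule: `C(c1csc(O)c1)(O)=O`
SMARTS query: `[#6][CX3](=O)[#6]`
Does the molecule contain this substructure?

No

The pattern [#6][CX3](=O)[#6] describes a carbonyl carbon (no H) flanked by two carbons — a ketone.
The closest candidate here is a carboxylic acid group (-C(=O)OH), but one neighbour of the carbonyl carbon is O, not C. No other fragment satisfies the full query, so there is no match.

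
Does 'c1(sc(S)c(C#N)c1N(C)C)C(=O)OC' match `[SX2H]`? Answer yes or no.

Yes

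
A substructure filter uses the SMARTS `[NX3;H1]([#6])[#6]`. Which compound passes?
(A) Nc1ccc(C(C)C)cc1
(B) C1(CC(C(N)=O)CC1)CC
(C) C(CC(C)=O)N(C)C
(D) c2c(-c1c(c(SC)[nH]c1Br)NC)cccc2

[NX3;H1]([#6])[#6] describes a trivalent nitrogen with one H, bonded to two carbons (a secondary amine).
(A) has a primary amino group (-NH2) but the nitrogen has H2 and only one carbon neighbour.
(B) has a primary amide (-C(=O)NH2) but the -C(=O)NH2 nitrogen has H2, not H1.
(C) has a dimethylamino group (-N(CH3)2) but the nitrogen has H0, not H1.
(D) contains an N-methylamino group (-NHCH3), which satisfies every atom and bond constraint.
So the answer is (D).

D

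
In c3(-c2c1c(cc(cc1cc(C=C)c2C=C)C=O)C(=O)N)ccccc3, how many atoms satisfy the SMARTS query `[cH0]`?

8

Check the 25 heavy atoms by environment: 8× c (aromatic, H0) → match; 8× c (aromatic, H1) → no; 3× C (H1) → no; 2× O (H0) → no; 1× C (H0) → no; 1× N (H2) → no; 2× C (H2) → no.
That gives 8 matching atoms.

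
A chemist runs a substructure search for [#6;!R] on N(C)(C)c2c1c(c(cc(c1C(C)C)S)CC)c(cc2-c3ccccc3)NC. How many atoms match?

Check the 27 heavy atoms by environment: 16× c (aromatic, in 6-ring) → no; 8× C (acyclic) → match; 1× S (acyclic) → no; 2× N (acyclic) → no.
That gives 8 matching atoms.

8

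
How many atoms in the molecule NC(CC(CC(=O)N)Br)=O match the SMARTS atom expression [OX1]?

The query [OX1] means: aliphatic oxygen with one total connection — typically a carbonyl =O or an oxide.
Check the 10 heavy atoms by environment: 3× C (X4) → no; 2× C (X3) → no; 2× O (X1) → match; 2× N (X3) → no; 1× Br (X1) → no.
That gives 2 matching atoms.

2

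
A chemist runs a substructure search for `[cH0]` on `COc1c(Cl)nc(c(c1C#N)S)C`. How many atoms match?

5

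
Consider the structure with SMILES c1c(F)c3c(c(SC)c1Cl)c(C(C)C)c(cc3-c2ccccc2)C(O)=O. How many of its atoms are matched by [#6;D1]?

The query [#6;D1] means: carbon bonded to exactly one heavy atom.
Check the 26 heavy atoms by environment: 9× c (aromatic, D3) → no; 7× c (aromatic, D2) → no; 2× C (D3) → no; 2× O (D1) → no; 3× C (D1) → match; 1× F (D1) → no; 1× S (D2) → no; 1× Cl (D1) → no.
That gives 3 matching atoms.

3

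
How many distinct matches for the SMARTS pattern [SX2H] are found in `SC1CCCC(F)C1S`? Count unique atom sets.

[SX2H] is the SMARTS for a thiol: an aliphatic sulfur with two connections, one being H.
The molecule carries 2 separate instances of a thiol (-SH) meeting every constraint; each maps to a distinct set of atoms, giving 2 matches.

2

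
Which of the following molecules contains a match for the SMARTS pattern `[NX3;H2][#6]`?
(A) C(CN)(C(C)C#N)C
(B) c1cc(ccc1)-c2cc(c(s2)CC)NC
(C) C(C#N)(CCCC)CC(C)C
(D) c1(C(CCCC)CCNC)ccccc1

[NX3;H2][#6] describes a trivalent nitrogen with two H attached to carbon (a primary amine).
(A) contains a primary amino group (-NH2), which satisfies every atom and bond constraint.
(B) has an N-methylamino group (-NHCH3) but the nitrogen bears two carbons and only one H (H1), not H2.
(C) has a nitrile (-C#N) but the nitrogen is NX1 (triple-bonded), not NX3 with two H.
(D) has an N-methylamino group (-NHCH3) but the nitrogen bears two carbons and only one H (H1), not H2.
So the answer is (A).

A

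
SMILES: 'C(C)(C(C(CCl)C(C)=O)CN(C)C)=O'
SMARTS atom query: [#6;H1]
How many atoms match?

2

Check the 14 heavy atoms by environment: 2× C (H2) → no; 2× C (H1) → match; 1× N (H0) → no; 4× C (H3) → no; 2× C (H0) → no; 2× O (H0) → no; 1× Cl (H0) → no.
That gives 2 matching atoms.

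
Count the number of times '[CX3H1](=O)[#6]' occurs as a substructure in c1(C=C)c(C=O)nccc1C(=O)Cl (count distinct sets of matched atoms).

[CX3H1](=O)[#6] is the SMARTS for an aldehyde: an sp2 carbon with one H, double-bonded to O and single-bonded to carbon.
Exactly one fragment in the molecule meets all constraints, giving 1 match.

1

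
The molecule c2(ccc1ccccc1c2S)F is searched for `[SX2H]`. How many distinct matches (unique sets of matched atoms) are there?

[SX2H] is the SMARTS for a thiol: an aliphatic sulfur with two connections, one being H.
Exactly one fragment in the molecule meets all constraints, giving 1 match.

1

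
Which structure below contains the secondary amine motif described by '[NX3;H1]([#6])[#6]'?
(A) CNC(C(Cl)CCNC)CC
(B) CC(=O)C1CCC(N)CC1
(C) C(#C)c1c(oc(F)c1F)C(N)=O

[NX3;H1]([#6])[#6] describes a trivalent nitrogen with one H, bonded to two carbons (a secondary amine).
(A) contains an N-methylamino group (-NHCH3), which satisfies every atom and bond constraint.
(B) has a primary amino group (-NH2) but the nitrogen has H2 and only one carbon neighbour.
(C) has a primary amide (-C(=O)NH2) but the -C(=O)NH2 nitrogen has H2, not H1.
So the answer is (A).

A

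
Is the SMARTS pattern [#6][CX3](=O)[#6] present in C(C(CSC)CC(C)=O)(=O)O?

Yes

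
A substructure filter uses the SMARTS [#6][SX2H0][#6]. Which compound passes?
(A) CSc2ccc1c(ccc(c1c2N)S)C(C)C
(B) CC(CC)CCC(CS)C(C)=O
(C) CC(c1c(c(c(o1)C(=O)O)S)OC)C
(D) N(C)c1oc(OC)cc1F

A

[#6][SX2H0][#6] describes an aliphatic sulfur bridging two carbons with no H on the sulfur (a thioether).
(A) contains a methylthio ether (-SCH3), which satisfies every atom and bond constraint.
(B) has a thiol (-SH) but the sulfur has H1, not H0 bridging two carbons.
(C) has a thiol (-SH) but the sulfur has H1, not H0 bridging two carbons.
(D) has a methoxy ether (-OCH3) but the bridging atom is O, not S.
So the answer is (A).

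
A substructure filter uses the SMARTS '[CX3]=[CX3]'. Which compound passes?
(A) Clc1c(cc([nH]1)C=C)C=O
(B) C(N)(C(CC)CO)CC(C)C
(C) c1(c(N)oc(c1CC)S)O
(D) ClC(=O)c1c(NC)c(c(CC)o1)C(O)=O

A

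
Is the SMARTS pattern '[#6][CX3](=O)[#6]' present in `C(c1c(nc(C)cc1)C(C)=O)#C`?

Yes

The pattern [#6][CX3](=O)[#6] describes a carbonyl carbon (no H) flanked by two carbons — a ketone.
The molecule carries an acetyl/ketone group (-C(=O)CH3), whose atoms satisfy every constraint of the query, so the pattern matches.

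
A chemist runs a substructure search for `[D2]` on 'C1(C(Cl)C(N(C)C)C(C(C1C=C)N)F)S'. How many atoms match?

1

The query [D2] means: atom with exactly two heavy-atom neighbours.
Check the 15 heavy atoms by environment: 6× C (D3) → no; 1× N (D1) → no; 1× Cl (D1) → no; 1× N (D3) → no; 3× C (D1) → no; 1× C (D2) → match; 1× S (D1) → no; 1× F (D1) → no.
That gives 1 matching atom.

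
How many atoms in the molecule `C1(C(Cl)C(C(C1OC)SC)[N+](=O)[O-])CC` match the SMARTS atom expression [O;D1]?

2

Check the 15 heavy atoms by environment: 5× C (D3) → no; 1× C (D2) → no; 3× C (D1) → no; 1× S (D2) → no; 1× Cl (D1) → no; 1× O (D2) → no; 1× N (charge +1, D3) → no; 1× O (charge -1, D1) → match; 1× O (D1) → match.
Summing the matching environments: 1 + 1 = 2 matching atoms.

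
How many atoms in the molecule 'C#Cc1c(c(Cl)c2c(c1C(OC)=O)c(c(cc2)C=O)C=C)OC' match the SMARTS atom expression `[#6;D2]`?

The query [#6;D2] means: any carbon bonded to exactly two heavy atoms.
Check the 23 heavy atoms by environment: 8× c (aromatic, D3) → no; 2× c (aromatic, D2) → match; 3× C (D2) → match; 4× C (D1) → no; 2× O (D1) → no; 2× O (D2) → no; 1× Cl (D1) → no; 1× C (D3) → no.
Summing the matching environments: 2 + 3 = 5 matching atoms.

5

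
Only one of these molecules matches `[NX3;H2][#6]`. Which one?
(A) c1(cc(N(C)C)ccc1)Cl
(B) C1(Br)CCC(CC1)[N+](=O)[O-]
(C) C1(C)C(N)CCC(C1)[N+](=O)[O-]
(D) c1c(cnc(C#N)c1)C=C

C

[NX3;H2][#6] describes a trivalent nitrogen with two H attached to carbon (a primary amine).
(A) has a dimethylamino group (-N(CH3)2) but the nitrogen has H0, not H2.
(B) has a nitro group (-[N+](=O)[O-]) but the nitrogen is [N+] with no H, not NX3H2.
(C) contains a primary amino group (-NH2), which satisfies every atom and bond constraint.
(D) has a nitrile (-C#N) but the nitrogen is NX1 (triple-bonded), not NX3 with two H.
So the answer is (C).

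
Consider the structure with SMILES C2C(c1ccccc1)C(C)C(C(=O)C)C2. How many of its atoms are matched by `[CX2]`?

0

Check the 15 heavy atoms by environment: 7× C (X4) → no; 1× C (X3) → no; 1× O (X1) → no; 6× c (aromatic, X3) → no.
No environment satisfies the query, so 0 matching atoms.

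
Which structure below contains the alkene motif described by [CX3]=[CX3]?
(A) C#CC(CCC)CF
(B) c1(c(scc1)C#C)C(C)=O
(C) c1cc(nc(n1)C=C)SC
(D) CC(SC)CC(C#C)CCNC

C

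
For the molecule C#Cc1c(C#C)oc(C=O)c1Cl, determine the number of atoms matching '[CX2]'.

4

The query [CX2] means: C with X2: aliphatic carbon with exactly 2 total connections.
Check the 12 heavy atoms by environment: 1× o (aromatic, X2) → no; 4× c (aromatic, X3) → no; 1× C (X3) → no; 1× O (X1) → no; 1× Cl (X1) → no; 4× C (X2) → match.
That gives 4 matching atoms.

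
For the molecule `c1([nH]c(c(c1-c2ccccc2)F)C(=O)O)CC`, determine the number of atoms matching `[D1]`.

4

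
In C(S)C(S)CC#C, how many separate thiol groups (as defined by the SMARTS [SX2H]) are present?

2

[SX2H] is the SMARTS for a thiol: an aliphatic sulfur with two connections, one being H.
The molecule carries 2 separate instances of a thiol (-SH) meeting every constraint; each maps to a distinct set of atoms, giving 2 matches.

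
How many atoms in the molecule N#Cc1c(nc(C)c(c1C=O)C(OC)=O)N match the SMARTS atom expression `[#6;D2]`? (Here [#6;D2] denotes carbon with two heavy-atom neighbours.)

The query [#6;D2] means: any carbon bonded to exactly two heavy atoms.
Check the 16 heavy atoms by environment: 1× n (aromatic, D2) → no; 5× c (aromatic, D3) → no; 2× N (D1) → no; 2× C (D2) → match; 1× C (D3) → no; 2× O (D1) → no; 1× O (D2) → no; 2× C (D1) → no.
That gives 2 matching atoms.

2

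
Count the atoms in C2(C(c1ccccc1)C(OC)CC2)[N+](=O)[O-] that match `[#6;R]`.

The query [#6;R] means: carbon that is part of a ring.
Check the 16 heavy atoms by environment: 5× C (in 5-ring) → match; 2× O (acyclic) → no; 1× C (acyclic) → no; 6× c (aromatic, in 6-ring) → match; 1× N (charge +1, acyclic) → no; 1× O (charge -1, acyclic) → no.
Summing the matching environments: 5 + 6 = 11 matching atoms.

11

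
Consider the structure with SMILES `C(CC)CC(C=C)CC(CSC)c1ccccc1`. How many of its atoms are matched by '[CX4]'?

9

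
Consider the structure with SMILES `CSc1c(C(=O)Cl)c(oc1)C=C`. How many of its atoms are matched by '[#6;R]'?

The query [#6;R] means: carbon that is part of a ring.
Check the 12 heavy atoms by environment: 1× o (aromatic, in 5-ring) → no; 4× c (aromatic, in 5-ring) → match; 4× C (acyclic) → no; 1× O (acyclic) → no; 1× Cl (acyclic) → no; 1× S (acyclic) → no.
That gives 4 matching atoms.

4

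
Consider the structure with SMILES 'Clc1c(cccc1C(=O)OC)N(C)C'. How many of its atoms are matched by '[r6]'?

6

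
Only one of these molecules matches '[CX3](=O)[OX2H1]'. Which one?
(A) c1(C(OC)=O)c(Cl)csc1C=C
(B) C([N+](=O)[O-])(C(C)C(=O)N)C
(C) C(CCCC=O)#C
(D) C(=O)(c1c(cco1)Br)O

[CX3](=O)[OX2H1] describes an sp2 carbon double-bonded to O and single-bonded to an -OH oxygen (a carboxylic acid).
(A) has a methyl-ester group (-C(=O)OCH3) but the singly-bonded O has no H (OX2H0, not OX2H1).
(B) has a primary amide (-C(=O)NH2) but the carbonyl is bonded to N, not to an -OH oxygen.
(C) has an aldehyde (-CHO) but there is no singly-bonded oxygen on the carbonyl carbon.
(D) contains a carboxylic acid group (-C(=O)OH), which satisfies every atom and bond constraint.
So the answer is (D).

D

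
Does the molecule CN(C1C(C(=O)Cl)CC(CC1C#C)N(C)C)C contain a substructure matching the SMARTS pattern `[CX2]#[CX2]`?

Yes

The pattern [CX2]#[CX2] describes a carbon-carbon triple bond — an alkyne.
The molecule carries an ethynyl group (-C#CH), whose atoms satisfy every constraint of the query, so the pattern matches.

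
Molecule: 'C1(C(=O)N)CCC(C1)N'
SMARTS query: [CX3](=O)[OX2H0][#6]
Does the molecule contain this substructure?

The pattern [CX3](=O)[OX2H0][#6] describes a carbonyl carbon bonded to an oxygen that is itself bonded to carbon (no H on that O) — an ester.
The closest candidate here is a primary amide (-C(=O)NH2), but the carbonyl is bonded to N, not to an O-C linkage. No other fragment satisfies the full query, so there is no match.

No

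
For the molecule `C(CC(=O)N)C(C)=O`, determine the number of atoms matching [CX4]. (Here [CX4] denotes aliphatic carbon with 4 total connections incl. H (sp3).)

3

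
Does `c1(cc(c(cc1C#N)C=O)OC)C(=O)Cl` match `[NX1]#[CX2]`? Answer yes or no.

Yes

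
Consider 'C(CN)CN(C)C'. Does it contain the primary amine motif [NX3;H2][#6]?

Yes

The pattern [NX3;H2][#6] describes a trivalent nitrogen with two H attached to carbon — a primary amine.
The molecule carries a primary amino group (-NH2), whose atoms satisfy every constraint of the query, so the pattern matches.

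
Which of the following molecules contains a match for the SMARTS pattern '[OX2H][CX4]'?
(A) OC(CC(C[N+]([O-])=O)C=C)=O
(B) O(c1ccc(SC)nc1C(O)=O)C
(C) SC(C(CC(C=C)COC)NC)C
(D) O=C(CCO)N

D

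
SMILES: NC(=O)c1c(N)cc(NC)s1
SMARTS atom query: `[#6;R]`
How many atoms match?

4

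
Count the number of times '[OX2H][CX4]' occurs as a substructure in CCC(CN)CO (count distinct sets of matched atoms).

1

[OX2H][CX4] is the SMARTS for an aliphatic alcohol: a hydroxyl oxygen bound to an sp3 (X4) carbon.
Exactly one fragment in the molecule meets all constraints, giving 1 match.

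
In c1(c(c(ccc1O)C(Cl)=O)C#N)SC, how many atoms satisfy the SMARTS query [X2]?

The query [X2] means: any atom with exactly two total connections (bonds + H).
Check the 14 heavy atoms by environment: 6× c (aromatic, X3) → no; 1× C (X3) → no; 1× O (X1) → no; 1× Cl (X1) → no; 1× S (X2) → match; 1× C (X4) → no; 1× C (X2) → match; 1× N (X1) → no; 1× O (X2) → match.
Summing the matching environments: 1 + 1 + 1 = 3 matching atoms.

3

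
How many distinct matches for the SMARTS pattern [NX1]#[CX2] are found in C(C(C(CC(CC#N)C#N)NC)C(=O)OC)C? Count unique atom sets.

2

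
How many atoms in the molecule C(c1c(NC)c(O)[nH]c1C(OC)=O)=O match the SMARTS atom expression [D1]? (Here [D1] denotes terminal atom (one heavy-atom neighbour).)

5

Check the 14 heavy atoms by environment: 1× n (aromatic, D2) → no; 4× c (aromatic, D3) → no; 1× C (D3) → no; 3× O (D1) → match; 1× O (D2) → no; 2× C (D1) → match; 1× C (D2) → no; 1× N (D2) → no.
Summing the matching environments: 3 + 2 = 5 matching atoms.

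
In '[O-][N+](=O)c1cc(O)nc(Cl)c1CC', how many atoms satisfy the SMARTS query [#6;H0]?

The query [#6;H0] means: any carbon with no attached hydrogen.
Check the 13 heavy atoms by environment: 1× n (aromatic, H0) → no; 4× c (aromatic, H0) → match; 1× c (aromatic, H1) → no; 1× O (H1) → no; 1× N (charge +1, H0) → no; 1× O (charge -1, H0) → no; 1× O (H0) → no; 1× Cl (H0) → no; 1× C (H2) → no; 1× C (H3) → no.
That gives 4 matching atoms.

4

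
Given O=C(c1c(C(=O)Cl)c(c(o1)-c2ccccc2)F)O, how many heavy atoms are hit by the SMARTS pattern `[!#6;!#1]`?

6

The query [!#6;!#1] means: not carbon and not hydrogen — any heteroatom.
Check the 18 heavy atoms by environment: 1× o (aromatic) → match; 10× c (aromatic) → no; 2× C → no; 3× O → match; 1× Cl → match; 1× F → match.
Summing the matching environments: 1 + 3 + 1 + 1 = 6 matching atoms.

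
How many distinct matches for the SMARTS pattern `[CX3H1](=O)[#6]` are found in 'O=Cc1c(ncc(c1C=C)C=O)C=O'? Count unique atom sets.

3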